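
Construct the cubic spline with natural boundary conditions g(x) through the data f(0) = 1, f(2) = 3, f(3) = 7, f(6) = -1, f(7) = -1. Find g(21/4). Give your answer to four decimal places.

1.2354

With M_i denoting the second derivative at x_i, h_i = 2, 1, 3, 1, and Δ_i = (y_(i+1) − y_i)/h_i = 1, 4, -8/3, 0:
  2·M_0 + 6·M_1 + 1·M_2 = 6(Δ_1 - Δ_0) = 18
  1·M_1 + 8·M_2 + 3·M_3 = 6(Δ_2 - Δ_1) = -40
  3·M_2 + 8·M_3 + 1·M_4 = 6(Δ_3 - Δ_2) = 16
Natural end conditions: M_0 = M_4 = 0.
Solving the tridiagonal system: M_0 = 0, M_1 = 97/23, M_2 = -168/23, M_3 = 109/23, M_4 = 0.
On [3, 6], g(x) = 7 + 313/138·(x - 3) - 84/23·(x - 3)² + 277/414·(x - 3)³.
With (x - 3) = 9/4: g(21/4) = 3637/2944.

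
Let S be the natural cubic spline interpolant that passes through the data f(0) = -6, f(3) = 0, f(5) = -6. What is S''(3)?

-3

Write M_i for S''(x_i). With h_i = 3, 2 and divided differences Δ_i = 2, -3, the continuity of S' gives the tridiagonal system
  3·M_0 + 10·M_1 + 2·M_2 = 6(Δ_1 - Δ_0) = -30
Natural end conditions: M_0 = M_2 = 0.
Solving: M_0 = 0, M_1 = -3, M_2 = 0.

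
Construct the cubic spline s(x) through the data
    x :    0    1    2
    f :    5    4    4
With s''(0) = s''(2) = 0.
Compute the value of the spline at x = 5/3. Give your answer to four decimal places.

With m_i denoting the second derivative at x_i, h_i = 1, 1, and Δ_i = (y_(i+1) − y_i)/h_i = -1, 0:
  1·m_0 + 4·m_1 + 1·m_2 = 6(Δ_1 - Δ_0) = 6
Natural end conditions: m_0 = m_2 = 0.
Solving the tridiagonal system: m_0 = 0, m_1 = 3/2, m_2 = 0.
On [1, 2], s(x) = 4 - 1/2·(x - 1) + 3/4·(x - 1)² - 1/4·(x - 1)³.
With (x - 1) = 2/3: s(5/3) = 106/27.

3.9259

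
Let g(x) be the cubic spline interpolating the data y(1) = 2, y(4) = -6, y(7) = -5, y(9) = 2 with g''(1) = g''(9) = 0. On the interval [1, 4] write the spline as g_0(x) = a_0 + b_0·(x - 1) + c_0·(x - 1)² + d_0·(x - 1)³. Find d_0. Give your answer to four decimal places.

0.0616

Write σ_i for g''(x_i). With h_i = 3, 3, 2 and divided differences Δ_i = -8/3, 1/3, 7/2, the continuity of g' gives the tridiagonal system
  3·σ_0 + 12·σ_1 + 3·σ_2 = 6(Δ_1 - Δ_0) = 18
  3·σ_1 + 10·σ_2 + 2·σ_3 = 6(Δ_2 - Δ_1) = 19
Natural end conditions: σ_0 = σ_3 = 0.
Forward elimination and back-substitution give σ_0 = 0, σ_1 = 41/37, σ_2 = 58/37, σ_3 = 0.
On [1, 4], with g_0(x) = a_0 + b_0·(x - 1) + c_0·(x - 1)² + d_0·(x - 1)³: c_0 = σ_0/2 = 0, d_0 = (σ_1 - σ_0)/(6h_0) = 41/666, b_0 = Δ_0 - h_0(2σ_0 + σ_1)/6 = -715/222.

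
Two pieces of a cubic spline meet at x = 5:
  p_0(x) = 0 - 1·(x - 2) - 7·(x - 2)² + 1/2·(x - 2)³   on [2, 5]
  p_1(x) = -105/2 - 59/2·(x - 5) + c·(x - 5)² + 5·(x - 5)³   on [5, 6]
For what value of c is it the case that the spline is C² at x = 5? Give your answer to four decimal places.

-2.5000

p_0''(x) = -14 + 3·(x - 2), so p_0''(5) = -5. On the right, p_1''(5) = 2c, so c = -5/2.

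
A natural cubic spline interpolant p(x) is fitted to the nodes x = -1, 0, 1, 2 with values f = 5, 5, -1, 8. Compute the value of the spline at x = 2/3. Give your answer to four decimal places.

0.1407

Write σ_i for p''(x_i). With h_i = 1, 1, 1 and divided differences Δ_i = 0, -6, 9, the continuity of p' gives the tridiagonal system
  1·σ_0 + 4·σ_1 + 1·σ_2 = 6(Δ_1 - Δ_0) = -36
  1·σ_1 + 4·σ_2 + 1·σ_3 = 6(Δ_2 - Δ_1) = 90
Natural end conditions: σ_0 = σ_3 = 0.
Forward elimination and back-substitution give σ_0 = 0, σ_1 = -78/5, σ_2 = 132/5, σ_3 = 0.
On [0, 1], p(x) = 5 - 26/5·x - 39/5·x² + 7·x³.
With x = 2/3: p(2/3) = 19/135.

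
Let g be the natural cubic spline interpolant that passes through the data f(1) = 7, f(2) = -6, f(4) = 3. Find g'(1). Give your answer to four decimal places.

Write M_i for g''(x_i). With h_i = 1, 2 and divided differences Δ_i = -13, 9/2, the continuity of g' gives the tridiagonal system
  1·M_0 + 6·M_1 + 2·M_2 = 6(Δ_1 - Δ_0) = 105
Natural end conditions: M_0 = M_2 = 0.
Hence M_0 = 0, M_1 = 35/2, M_2 = 0.
On [1, 2], g'(x) = b_0 + 2c_0·(x - 1) + 3d_0·(x - 1)² with b_0 = Δ_0 - h_0(2M_0 + M_1)/6 = -191/12, c_0 = M_0/2 = 0, d_0 = (M_1 - M_0)/(6h_0) = 35/12. So g'(1) = -191/12.

-15.9167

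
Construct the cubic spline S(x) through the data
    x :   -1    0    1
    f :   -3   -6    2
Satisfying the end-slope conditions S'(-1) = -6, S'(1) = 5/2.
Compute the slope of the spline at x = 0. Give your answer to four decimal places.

4.6250

Put M_i = S'' at the i-th knot. Here h = (1, 1) and Δ = (-3, 8), so the interior equations h_(i-1)·M_(i-1) + 2(h_(i-1)+h_i)·M_i + h_i·M_(i+1) = 6(Δ_i − Δ_(i-1)) read
  1·M_0 + 4·M_1 + 1·M_2 = 6(Δ_1 - Δ_0) = 66
Clamped end conditions give two more equations: 2h_0·M_0 + h_0·M_1 = 6(Δ_0 - S'(-1)) = 18 and h_1·M_1 + 2h_1·M_2 = 6(S'(1) - Δ_1) = -33.
Solving: M_0 = -13/4, M_1 = 49/2, M_2 = -115/4.
On [0, 1], S'(x) = b_1 + 2c_1·x + 3d_1·x² with b_1 = Δ_1 - h_1(2M_1 + M_2)/6 = 37/8, c_1 = M_1/2 = 49/4, d_1 = (M_2 - M_1)/(6h_1) = -71/8. So S'(0) = 37/8.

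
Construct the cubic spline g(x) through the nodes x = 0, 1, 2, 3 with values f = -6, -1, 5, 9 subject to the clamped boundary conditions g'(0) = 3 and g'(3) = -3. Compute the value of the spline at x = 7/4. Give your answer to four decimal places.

3.3781

Let M_i = g''(x_i). Step sizes h_i = 1, 1, 1; slopes of the chords Δ_i = (y_(i+1) - y_i)/h_i = 5, 6, 4.
  1·M_0 + 4·M_1 + 1·M_2 = 6(Δ_1 - Δ_0) = 6
  1·M_1 + 4·M_2 + 1·M_3 = 6(Δ_2 - Δ_1) = -12
Clamped end conditions give two more equations: 2h_0·M_0 + h_0·M_1 = 6(Δ_0 - g'(0)) = 12 and h_2·M_2 + 2h_2·M_3 = 6(g'(3) - Δ_2) = -42.
Solving the tridiagonal system: M_0 = 32/5, M_1 = -4/5, M_2 = 14/5, M_3 = -112/5.
On [1, 2], g(x) = -1 + 29/5·(x - 1) - 2/5·(x - 1)² + 3/5·(x - 1)³.
With (x - 1) = 3/4: g(7/4) = 1081/320.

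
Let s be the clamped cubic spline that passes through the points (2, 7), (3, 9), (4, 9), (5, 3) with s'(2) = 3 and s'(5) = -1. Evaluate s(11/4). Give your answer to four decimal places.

8.5563

Put σ_i = s'' at the i-th knot. Here h = (1, 1, 1) and Δ = (2, 0, -6), so the interior equations h_(i-1)·σ_(i-1) + 2(h_(i-1)+h_i)·σ_i + h_i·σ_(i+1) = 6(Δ_i − Δ_(i-1)) read
  1·σ_0 + 4·σ_1 + 1·σ_2 = 6(Δ_1 - Δ_0) = -12
  1·σ_1 + 4·σ_2 + 1·σ_3 = 6(Δ_2 - Δ_1) = -36
Clamped end conditions give two more equations: 2h_0·σ_0 + h_0·σ_1 = 6(Δ_0 - s'(2)) = -6 and h_2·σ_2 + 2h_2·σ_3 = 6(s'(5) - Δ_2) = 30.
Hence σ_0 = -58/15, σ_1 = 26/15, σ_2 = -226/15, σ_3 = 338/15.
On [2, 3], s(x) = 7 + 3·(x - 2) - 29/15·(x - 2)² + 14/15·(x - 2)³.
With (x - 2) = 3/4: s(11/4) = 1369/160.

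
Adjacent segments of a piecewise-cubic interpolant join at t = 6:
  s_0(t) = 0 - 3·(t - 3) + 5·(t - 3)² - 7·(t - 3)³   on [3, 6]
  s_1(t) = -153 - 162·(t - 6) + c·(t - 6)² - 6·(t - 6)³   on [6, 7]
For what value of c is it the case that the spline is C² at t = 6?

s_0''(t) = 10 - 42·(t - 3), so s_0''(6) = -116. On the right, s_1''(6) = 2c, so c = -58.

-58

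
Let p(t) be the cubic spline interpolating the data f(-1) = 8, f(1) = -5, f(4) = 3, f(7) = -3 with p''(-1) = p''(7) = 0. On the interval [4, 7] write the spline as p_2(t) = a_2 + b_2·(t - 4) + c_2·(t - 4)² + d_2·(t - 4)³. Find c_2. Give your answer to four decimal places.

Write m_i for p''(x_i). With h_i = 2, 3, 3 and divided differences Δ_i = -13/2, 8/3, -2, the continuity of p' gives the tridiagonal system
  2·m_0 + 10·m_1 + 3·m_2 = 6(Δ_1 - Δ_0) = 55
  3·m_1 + 12·m_2 + 3·m_3 = 6(Δ_2 - Δ_1) = -28
Natural end conditions: m_0 = m_3 = 0.
Solving the tridiagonal system: m_0 = 0, m_1 = 248/37, m_2 = -445/111, m_3 = 0.
On [4, 7], with p_2(t) = a_2 + b_2·(t - 4) + c_2·(t - 4)² + d_2·(t - 4)³: c_2 = m_2/2 = -445/222, d_2 = (m_3 - m_2)/(6h_2) = 445/1998, b_2 = Δ_2 - h_2(2m_2 + m_3)/6 = 223/111.

-2.0045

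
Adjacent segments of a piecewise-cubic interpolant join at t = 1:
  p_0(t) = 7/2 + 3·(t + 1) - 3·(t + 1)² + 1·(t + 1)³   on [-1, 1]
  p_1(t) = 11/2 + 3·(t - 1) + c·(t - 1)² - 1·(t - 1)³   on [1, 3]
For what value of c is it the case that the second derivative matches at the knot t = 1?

p_0''(t) = -6 + 6·(t + 1), so p_0''(1) = 6. On the right, p_1''(1) = 2c, so c = 3.

3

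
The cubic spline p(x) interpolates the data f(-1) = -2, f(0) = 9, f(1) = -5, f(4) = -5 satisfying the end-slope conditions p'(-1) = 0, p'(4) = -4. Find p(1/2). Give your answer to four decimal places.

4.2026

Let M_i = p''(x_i). Step sizes h_i = 1, 1, 3; slopes of the chords Δ_i = (y_(i+1) - y_i)/h_i = 11, -14, 0.
  1·M_0 + 4·M_1 + 1·M_2 = 6(Δ_1 - Δ_0) = -150
  1·M_1 + 8·M_2 + 3·M_3 = 6(Δ_2 - Δ_1) = 84
Clamped end conditions give two more equations: 2h_0·M_0 + h_0·M_1 = 6(Δ_0 - p'(-1)) = 66 and h_2·M_2 + 2h_2·M_3 = 6(p'(4) - Δ_2) = -24.
Forward elimination and back-substitution give M_0 = 1814/29, M_1 = -1714/29, M_2 = 692/29, M_3 = -462/29.
On [0, 1], p(x) = 9 + 50/29·x - 857/29·x² + 401/29·x³.
With x = 1/2: p(1/2) = 975/232.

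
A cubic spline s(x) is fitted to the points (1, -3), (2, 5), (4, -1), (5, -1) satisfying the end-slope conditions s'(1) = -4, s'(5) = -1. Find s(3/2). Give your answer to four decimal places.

Put m_i = s'' at the i-th knot. Here h = (1, 2, 1) and Δ = (8, -3, 0), so the interior equations h_(i-1)·m_(i-1) + 2(h_(i-1)+h_i)·m_i + h_i·m_(i+1) = 6(Δ_i − Δ_(i-1)) read
  1·m_0 + 6·m_1 + 2·m_2 = 6(Δ_1 - Δ_0) = -66
  2·m_1 + 6·m_2 + 1·m_3 = 6(Δ_2 - Δ_1) = 18
Clamped end conditions give two more equations: 2h_0·m_0 + h_0·m_1 = 6(Δ_0 - s'(1)) = 72 and h_2·m_2 + 2h_2·m_3 = 6(s'(5) - Δ_2) = -6.
Forward elimination and back-substitution give m_0 = 1662/35, m_1 = -804/35, m_2 = 426/35, m_3 = -318/35.
On [1, 2], s(x) = -3 - 4·(x - 1) + 831/35·(x - 1)² - 411/35·(x - 1)³.
With (x - 1) = 1/2: s(3/2) = -149/280.

-0.5321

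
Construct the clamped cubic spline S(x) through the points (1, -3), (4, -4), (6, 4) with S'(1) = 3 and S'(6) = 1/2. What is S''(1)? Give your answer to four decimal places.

With M_i denoting the second derivative at x_i, h_i = 3, 2, and Δ_i = (y_(i+1) − y_i)/h_i = -1/3, 4:
  3·M_0 + 10·M_1 + 2·M_2 = 6(Δ_1 - Δ_0) = 26
Clamped end conditions give two more equations: 2h_0·M_0 + h_0·M_1 = 6(Δ_0 - S'(1)) = -20 and h_1·M_1 + 2h_1·M_2 = 6(S'(6) - Δ_1) = -21.
Hence M_0 = -193/30, M_1 = 31/5, M_2 = -167/20.

-6.4333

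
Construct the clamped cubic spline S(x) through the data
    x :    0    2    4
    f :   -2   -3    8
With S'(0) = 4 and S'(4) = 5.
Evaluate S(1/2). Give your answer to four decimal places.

Let M_i = S''(x_i). Step sizes h_i = 2, 2; slopes of the chords Δ_i = (y_(i+1) - y_i)/h_i = -1/2, 11/2.
  2·M_0 + 8·M_1 + 2·M_2 = 6(Δ_1 - Δ_0) = 36
Clamped end conditions give two more equations: 2h_0·M_0 + h_0·M_1 = 6(Δ_0 - S'(0)) = -27 and h_1·M_1 + 2h_1·M_2 = 6(S'(4) - Δ_1) = -3.
Hence M_0 = -11, M_1 = 17/2, M_2 = -5.
On [0, 2], S(x) = -2 + 4·x - 11/2·x² + 13/8·x³.
With x = 1/2: S(1/2) = -75/64.

-1.1719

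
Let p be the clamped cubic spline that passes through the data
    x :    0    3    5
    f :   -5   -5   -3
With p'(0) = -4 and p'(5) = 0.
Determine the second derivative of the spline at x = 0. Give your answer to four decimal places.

Write M_i for p''(x_i). With h_i = 3, 2 and divided differences Δ_i = 0, 1, the continuity of p' gives the tridiagonal system
  3·M_0 + 10·M_1 + 2·M_2 = 6(Δ_1 - Δ_0) = 6
Clamped end conditions give two more equations: 2h_0·M_0 + h_0·M_1 = 6(Δ_0 - p'(0)) = 24 and h_1·M_1 + 2h_1·M_2 = 6(p'(5) - Δ_1) = -6.
Forward elimination and back-substitution give M_0 = 21/5, M_1 = -2/5, M_2 = -13/10.

4.2000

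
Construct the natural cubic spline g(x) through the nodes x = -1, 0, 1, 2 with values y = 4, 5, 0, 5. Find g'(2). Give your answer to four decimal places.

Write M_i for g''(x_i). With h_i = 1, 1, 1 and divided differences Δ_i = 1, -5, 5, the continuity of g' gives the tridiagonal system
  1·M_0 + 4·M_1 + 1·M_2 = 6(Δ_1 - Δ_0) = -36
  1·M_1 + 4·M_2 + 1·M_3 = 6(Δ_2 - Δ_1) = 60
Natural end conditions: M_0 = M_3 = 0.
Hence M_0 = 0, M_1 = -68/5, M_2 = 92/5, M_3 = 0.
On [1, 2], g'(x) = b_2 + 2c_2·(x - 1) + 3d_2·(x - 1)² with b_2 = Δ_2 - h_2(2M_2 + M_3)/6 = -17/15, c_2 = M_2/2 = 46/5, d_2 = (M_3 - M_2)/(6h_2) = -46/15. So g'(2) = 121/15.

8.0667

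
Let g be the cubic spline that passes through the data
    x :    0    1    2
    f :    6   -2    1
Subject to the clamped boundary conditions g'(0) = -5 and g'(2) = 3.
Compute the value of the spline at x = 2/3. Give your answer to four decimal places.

0.1852

Write M_i for g''(x_i). With h_i = 1, 1 and divided differences Δ_i = -8, 3, the continuity of g' gives the tridiagonal system
  1·M_0 + 4·M_1 + 1·M_2 = 6(Δ_1 - Δ_0) = 66
Clamped end conditions give two more equations: 2h_0·M_0 + h_0·M_1 = 6(Δ_0 - g'(0)) = -18 and h_1·M_1 + 2h_1·M_2 = 6(g'(2) - Δ_1) = 0.
Solving: M_0 = -43/2, M_1 = 25, M_2 = -25/2.
On [0, 1], g(x) = 6 - 5·x - 43/4·x² + 31/4·x³.
With x = 2/3: g(2/3) = 5/27.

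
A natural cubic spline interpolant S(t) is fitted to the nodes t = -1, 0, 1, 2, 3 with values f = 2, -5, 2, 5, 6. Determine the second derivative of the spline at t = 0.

With M_i denoting the second derivative at x_i, h_i = 1, 1, 1, 1, and Δ_i = (y_(i+1) − y_i)/h_i = -7, 7, 3, 1:
  1·M_0 + 4·M_1 + 1·M_2 = 6(Δ_1 - Δ_0) = 84
  1·M_1 + 4·M_2 + 1·M_3 = 6(Δ_2 - Δ_1) = -24
  1·M_2 + 4·M_3 + 1·M_4 = 6(Δ_3 - Δ_2) = -12
Natural end conditions: M_0 = M_4 = 0.
Forward elimination and back-substitution give M_0 = 0, M_1 = 24, M_2 = -12, M_3 = 0, M_4 = 0.

24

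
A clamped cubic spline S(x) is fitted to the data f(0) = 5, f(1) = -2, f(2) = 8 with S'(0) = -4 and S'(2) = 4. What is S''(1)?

43

Write M_i for S''(x_i). With h_i = 1, 1 and divided differences Δ_i = -7, 10, the continuity of S' gives the tridiagonal system
  1·M_0 + 4·M_1 + 1·M_2 = 6(Δ_1 - Δ_0) = 102
Clamped end conditions give two more equations: 2h_0·M_0 + h_0·M_1 = 6(Δ_0 - S'(0)) = -18 and h_1·M_1 + 2h_1·M_2 = 6(S'(2) - Δ_1) = -36.
Solving the tridiagonal system: M_0 = -61/2, M_1 = 43, M_2 = -79/2.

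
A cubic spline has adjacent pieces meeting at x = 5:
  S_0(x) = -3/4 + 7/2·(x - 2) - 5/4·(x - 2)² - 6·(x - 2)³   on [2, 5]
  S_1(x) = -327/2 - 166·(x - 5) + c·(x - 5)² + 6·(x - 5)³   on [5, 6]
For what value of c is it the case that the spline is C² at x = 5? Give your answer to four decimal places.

S_0''(x) = -5/2 - 36·(x - 2), so S_0''(5) = -221/2. On the right, S_1''(5) = 2c, so c = -221/4.

-55.2500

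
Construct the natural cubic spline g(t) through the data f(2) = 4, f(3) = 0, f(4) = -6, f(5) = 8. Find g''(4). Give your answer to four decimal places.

Write m_i for g''(x_i). With h_i = 1, 1, 1 and divided differences Δ_i = -4, -6, 14, the continuity of g' gives the tridiagonal system
  1·m_0 + 4·m_1 + 1·m_2 = 6(Δ_1 - Δ_0) = -12
  1·m_1 + 4·m_2 + 1·m_3 = 6(Δ_2 - Δ_1) = 120
Natural end conditions: m_0 = m_3 = 0.
Solving the tridiagonal system: m_0 = 0, m_1 = -56/5, m_2 = 164/5, m_3 = 0.

32.8000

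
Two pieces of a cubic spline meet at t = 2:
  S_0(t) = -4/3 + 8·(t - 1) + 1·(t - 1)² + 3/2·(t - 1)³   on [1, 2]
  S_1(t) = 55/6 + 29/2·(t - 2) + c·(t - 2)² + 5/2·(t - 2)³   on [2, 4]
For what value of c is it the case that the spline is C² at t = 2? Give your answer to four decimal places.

5.5000

S_0''(t) = 2 + 9·(t - 1), so S_0''(2) = 11. On the right, S_1''(2) = 2c, so c = 11/2.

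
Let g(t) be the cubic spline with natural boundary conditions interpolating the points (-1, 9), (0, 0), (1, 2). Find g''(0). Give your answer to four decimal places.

16.5000

Write M_i for g''(x_i). With h_i = 1, 1 and divided differences Δ_i = -9, 2, the continuity of g' gives the tridiagonal system
  1·M_0 + 4·M_1 + 1·M_2 = 6(Δ_1 - Δ_0) = 66
Natural end conditions: M_0 = M_2 = 0.
Hence M_0 = 0, M_1 = 33/2, M_2 = 0.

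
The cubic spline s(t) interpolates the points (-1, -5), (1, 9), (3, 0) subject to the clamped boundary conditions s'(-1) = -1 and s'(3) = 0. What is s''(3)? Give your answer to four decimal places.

Put M_i = s'' at the i-th knot. Here h = (2, 2) and Δ = (7, -9/2), so the interior equations h_(i-1)·M_(i-1) + 2(h_(i-1)+h_i)·M_i + h_i·M_(i+1) = 6(Δ_i − Δ_(i-1)) read
  2·M_0 + 8·M_1 + 2·M_2 = 6(Δ_1 - Δ_0) = -69
Clamped end conditions give two more equations: 2h_0·M_0 + h_0·M_1 = 6(Δ_0 - s'(-1)) = 48 and h_1·M_1 + 2h_1·M_2 = 6(s'(3) - Δ_1) = 27.
Forward elimination and back-substitution give M_0 = 167/8, M_1 = -71/4, M_2 = 125/8.

15.6250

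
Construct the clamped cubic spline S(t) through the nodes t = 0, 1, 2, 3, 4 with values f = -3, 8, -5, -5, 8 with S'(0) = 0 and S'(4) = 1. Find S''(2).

Put M_i = S'' at the i-th knot. Here h = (1, 1, 1, 1) and Δ = (11, -13, 0, 13), so the interior equations h_(i-1)·M_(i-1) + 2(h_(i-1)+h_i)·M_i + h_i·M_(i+1) = 6(Δ_i − Δ_(i-1)) read
  1·M_0 + 4·M_1 + 1·M_2 = 6(Δ_1 - Δ_0) = -144
  1·M_1 + 4·M_2 + 1·M_3 = 6(Δ_2 - Δ_1) = 78
  1·M_2 + 4·M_3 + 1·M_4 = 6(Δ_3 - Δ_2) = 78
Clamped end conditions give two more equations: 2h_0·M_0 + h_0·M_1 = 6(Δ_0 - S'(0)) = 66 and h_3·M_3 + 2h_3·M_4 = 6(S'(4) - Δ_3) = -72.
Forward elimination and back-substitution give M_0 = 436/7, M_1 = -410/7, M_2 = 28, M_3 = 172/7, M_4 = -338/7.

28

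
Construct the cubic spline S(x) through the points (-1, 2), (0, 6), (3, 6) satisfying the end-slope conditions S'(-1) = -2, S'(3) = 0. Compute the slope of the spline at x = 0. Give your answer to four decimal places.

5.2500

Put M_i = S'' at the i-th knot. Here h = (1, 3) and Δ = (4, 0), so the interior equations h_(i-1)·M_(i-1) + 2(h_(i-1)+h_i)·M_i + h_i·M_(i+1) = 6(Δ_i − Δ_(i-1)) read
  1·M_0 + 8·M_1 + 3·M_2 = 6(Δ_1 - Δ_0) = -24
Clamped end conditions give two more equations: 2h_0·M_0 + h_0·M_1 = 6(Δ_0 - S'(-1)) = 36 and h_1·M_1 + 2h_1·M_2 = 6(S'(3) - Δ_1) = 0.
Forward elimination and back-substitution give M_0 = 43/2, M_1 = -7, M_2 = 7/2.
On [0, 3], S'(x) = b_1 + 2c_1·x + 3d_1·x² with b_1 = Δ_1 - h_1(2M_1 + M_2)/6 = 21/4, c_1 = M_1/2 = -7/2, d_1 = (M_2 - M_1)/(6h_1) = 7/12. So S'(0) = 21/4.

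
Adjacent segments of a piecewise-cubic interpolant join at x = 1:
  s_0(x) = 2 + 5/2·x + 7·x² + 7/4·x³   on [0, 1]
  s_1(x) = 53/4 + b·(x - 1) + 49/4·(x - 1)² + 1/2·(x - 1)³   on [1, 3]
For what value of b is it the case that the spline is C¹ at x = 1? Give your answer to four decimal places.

s_0'(x) = 5/2 + 14·x + 21/4·x², so s_0'(1) = 87/4. On the right, s_1'(1) = b, so b = 87/4.

21.7500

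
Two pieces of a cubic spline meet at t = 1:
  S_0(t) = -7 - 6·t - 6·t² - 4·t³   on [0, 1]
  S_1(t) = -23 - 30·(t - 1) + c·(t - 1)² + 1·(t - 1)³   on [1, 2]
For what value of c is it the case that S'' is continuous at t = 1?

S_0''(t) = -12 - 24·t, so S_0''(1) = -36. On the right, S_1''(1) = 2c, so c = -18.

-18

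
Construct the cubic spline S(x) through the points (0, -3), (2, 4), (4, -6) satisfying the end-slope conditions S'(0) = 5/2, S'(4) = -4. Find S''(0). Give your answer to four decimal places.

6.2500

Let m_i = S''(x_i). Step sizes h_i = 2, 2; slopes of the chords Δ_i = (y_(i+1) - y_i)/h_i = 7/2, -5.
  2·m_0 + 8·m_1 + 2·m_2 = 6(Δ_1 - Δ_0) = -51
Clamped end conditions give two more equations: 2h_0·m_0 + h_0·m_1 = 6(Δ_0 - S'(0)) = 6 and h_1·m_1 + 2h_1·m_2 = 6(S'(4) - Δ_1) = 6.
Solving: m_0 = 25/4, m_1 = -19/2, m_2 = 25/4.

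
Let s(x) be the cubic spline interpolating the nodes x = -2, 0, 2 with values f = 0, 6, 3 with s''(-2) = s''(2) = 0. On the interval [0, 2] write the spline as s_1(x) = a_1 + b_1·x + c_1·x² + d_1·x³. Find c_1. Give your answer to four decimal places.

With M_i denoting the second derivative at x_i, h_i = 2, 2, and Δ_i = (y_(i+1) − y_i)/h_i = 3, -3/2:
  2·M_0 + 8·M_1 + 2·M_2 = 6(Δ_1 - Δ_0) = -27
Natural end conditions: M_0 = M_2 = 0.
Hence M_0 = 0, M_1 = -27/8, M_2 = 0.
On [0, 2], with s_1(x) = a_1 + b_1·x + c_1·x² + d_1·x³: c_1 = M_1/2 = -27/16, d_1 = (M_2 - M_1)/(6h_1) = 9/32, b_1 = Δ_1 - h_1(2M_1 + M_2)/6 = 3/4.

-1.6875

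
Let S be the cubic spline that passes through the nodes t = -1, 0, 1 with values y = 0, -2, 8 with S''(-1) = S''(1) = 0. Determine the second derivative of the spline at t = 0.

Put M_i = S'' at the i-th knot. Here h = (1, 1) and Δ = (-2, 10), so the interior equations h_(i-1)·M_(i-1) + 2(h_(i-1)+h_i)·M_i + h_i·M_(i+1) = 6(Δ_i − Δ_(i-1)) read
  1·M_0 + 4·M_1 + 1·M_2 = 6(Δ_1 - Δ_0) = 72
Natural end conditions: M_0 = M_2 = 0.
Solving: M_0 = 0, M_1 = 18, M_2 = 0.

18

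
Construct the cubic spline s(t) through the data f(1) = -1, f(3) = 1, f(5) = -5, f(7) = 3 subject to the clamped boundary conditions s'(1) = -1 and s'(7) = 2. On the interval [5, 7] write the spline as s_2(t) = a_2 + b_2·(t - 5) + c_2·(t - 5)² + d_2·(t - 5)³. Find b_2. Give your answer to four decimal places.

Write σ_i for s''(x_i). With h_i = 2, 2, 2 and divided differences Δ_i = 1, -3, 4, the continuity of s' gives the tridiagonal system
  2·σ_0 + 8·σ_1 + 2·σ_2 = 6(Δ_1 - Δ_0) = -24
  2·σ_1 + 8·σ_2 + 2·σ_3 = 6(Δ_2 - Δ_1) = 42
Clamped end conditions give two more equations: 2h_0·σ_0 + h_0·σ_1 = 6(Δ_0 - s'(1)) = 12 and h_2·σ_2 + 2h_2·σ_3 = 6(s'(7) - Δ_2) = -12.
Solving the tridiagonal system: σ_0 = 32/5, σ_1 = -34/5, σ_2 = 44/5, σ_3 = -37/5.
On [5, 7], with s_2(t) = a_2 + b_2·(t - 5) + c_2·(t - 5)² + d_2·(t - 5)³: c_2 = σ_2/2 = 22/5, d_2 = (σ_3 - σ_2)/(6h_2) = -27/20, b_2 = Δ_2 - h_2(2σ_2 + σ_3)/6 = 3/5.

0.6000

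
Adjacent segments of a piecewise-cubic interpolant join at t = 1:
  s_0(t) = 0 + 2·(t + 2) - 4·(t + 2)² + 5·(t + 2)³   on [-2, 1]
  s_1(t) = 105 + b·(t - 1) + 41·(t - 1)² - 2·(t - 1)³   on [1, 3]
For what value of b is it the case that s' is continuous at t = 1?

113

s_0'(t) = 2 - 8·(t + 2) + 15·(t + 2)², so s_0'(1) = 113. On the right, s_1'(1) = b, so b = 113.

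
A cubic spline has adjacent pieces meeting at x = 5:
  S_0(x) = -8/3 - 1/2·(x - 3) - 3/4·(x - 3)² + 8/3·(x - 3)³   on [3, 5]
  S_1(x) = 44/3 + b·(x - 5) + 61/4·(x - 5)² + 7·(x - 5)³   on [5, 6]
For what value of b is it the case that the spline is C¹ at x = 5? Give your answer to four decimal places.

28.5000

S_0'(x) = -1/2 - 3/2·(x - 3) + 8·(x - 3)², so S_0'(5) = 57/2. On the right, S_1'(5) = b, so b = 57/2.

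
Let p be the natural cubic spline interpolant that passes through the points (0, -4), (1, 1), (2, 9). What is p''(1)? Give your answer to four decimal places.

4.5000

Write m_i for p''(x_i). With h_i = 1, 1 and divided differences Δ_i = 5, 8, the continuity of p' gives the tridiagonal system
  1·m_0 + 4·m_1 + 1·m_2 = 6(Δ_1 - Δ_0) = 18
Natural end conditions: m_0 = m_2 = 0.
Solving the tridiagonal system: m_0 = 0, m_1 = 9/2, m_2 = 0.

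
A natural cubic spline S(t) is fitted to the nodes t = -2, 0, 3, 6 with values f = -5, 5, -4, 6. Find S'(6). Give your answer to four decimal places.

5.6937

Put M_i = S'' at the i-th knot. Here h = (2, 3, 3) and Δ = (5, -3, 10/3), so the interior equations h_(i-1)·M_(i-1) + 2(h_(i-1)+h_i)·M_i + h_i·M_(i+1) = 6(Δ_i − Δ_(i-1)) read
  2·M_0 + 10·M_1 + 3·M_2 = 6(Δ_1 - Δ_0) = -48
  3·M_1 + 12·M_2 + 3·M_3 = 6(Δ_2 - Δ_1) = 38
Natural end conditions: M_0 = M_3 = 0.
Solving: M_0 = 0, M_1 = -230/37, M_2 = 524/111, M_3 = 0.
On [3, 6], S'(t) = b_2 + 2c_2·(t - 3) + 3d_2·(t - 3)² with b_2 = Δ_2 - h_2(2M_2 + M_3)/6 = -154/111, c_2 = M_2/2 = 262/111, d_2 = (M_3 - M_2)/(6h_2) = -262/999. So S'(6) = 632/111.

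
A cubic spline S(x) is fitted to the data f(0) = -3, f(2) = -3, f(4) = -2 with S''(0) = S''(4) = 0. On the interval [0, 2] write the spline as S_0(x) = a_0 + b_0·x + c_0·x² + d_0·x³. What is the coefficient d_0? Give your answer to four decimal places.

0.0313

With M_i denoting the second derivative at x_i, h_i = 2, 2, and Δ_i = (y_(i+1) − y_i)/h_i = 0, 1/2:
  2·M_0 + 8·M_1 + 2·M_2 = 6(Δ_1 - Δ_0) = 3
Natural end conditions: M_0 = M_2 = 0.
Forward elimination and back-substitution give M_0 = 0, M_1 = 3/8, M_2 = 0.
On [0, 2], with S_0(x) = a_0 + b_0·x + c_0·x² + d_0·x³: c_0 = M_0/2 = 0, d_0 = (M_1 - M_0)/(6h_0) = 1/32, b_0 = Δ_0 - h_0(2M_0 + M_1)/6 = -1/8.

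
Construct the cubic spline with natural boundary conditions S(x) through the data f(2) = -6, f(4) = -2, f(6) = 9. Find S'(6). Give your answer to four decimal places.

6.3750

With m_i denoting the second derivative at x_i, h_i = 2, 2, and Δ_i = (y_(i+1) − y_i)/h_i = 2, 11/2:
  2·m_0 + 8·m_1 + 2·m_2 = 6(Δ_1 - Δ_0) = 21
Natural end conditions: m_0 = m_2 = 0.
Solving the tridiagonal system: m_0 = 0, m_1 = 21/8, m_2 = 0.
On [4, 6], S'(x) = b_1 + 2c_1·(x - 4) + 3d_1·(x - 4)² with b_1 = Δ_1 - h_1(2m_1 + m_2)/6 = 15/4, c_1 = m_1/2 = 21/16, d_1 = (m_2 - m_1)/(6h_1) = -7/32. So S'(6) = 51/8.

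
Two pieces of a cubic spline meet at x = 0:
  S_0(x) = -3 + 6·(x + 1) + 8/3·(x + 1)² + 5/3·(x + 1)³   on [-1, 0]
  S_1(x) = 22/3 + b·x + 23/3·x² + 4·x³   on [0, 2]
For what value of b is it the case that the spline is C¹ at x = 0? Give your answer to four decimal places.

16.3333

S_0'(x) = 6 + 16/3·(x + 1) + 5·(x + 1)², so S_0'(0) = 49/3. On the right, S_1'(0) = b, so b = 49/3.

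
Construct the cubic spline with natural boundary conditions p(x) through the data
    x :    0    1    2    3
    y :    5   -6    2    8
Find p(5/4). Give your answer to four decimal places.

Let M_i = p''(x_i). Step sizes h_i = 1, 1, 1; slopes of the chords Δ_i = (y_(i+1) - y_i)/h_i = -11, 8, 6.
  1·M_0 + 4·M_1 + 1·M_2 = 6(Δ_1 - Δ_0) = 114
  1·M_1 + 4·M_2 + 1·M_3 = 6(Δ_2 - Δ_1) = -12
Natural end conditions: M_0 = M_3 = 0.
Forward elimination and back-substitution give M_0 = 0, M_1 = 156/5, M_2 = -54/5, M_3 = 0.
On [1, 2], p(x) = -6 - 3/5·(x - 1) + 78/5·(x - 1)² - 7·(x - 1)³.
With (x - 1) = 1/4: p(5/4) = -1691/320.

-5.2844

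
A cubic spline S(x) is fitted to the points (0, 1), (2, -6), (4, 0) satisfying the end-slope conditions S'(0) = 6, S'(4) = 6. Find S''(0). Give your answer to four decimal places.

With σ_i denoting the second derivative at x_i, h_i = 2, 2, and Δ_i = (y_(i+1) − y_i)/h_i = -7/2, 3:
  2·σ_0 + 8·σ_1 + 2·σ_2 = 6(Δ_1 - Δ_0) = 39
Clamped end conditions give two more equations: 2h_0·σ_0 + h_0·σ_1 = 6(Δ_0 - S'(0)) = -57 and h_1·σ_1 + 2h_1·σ_2 = 6(S'(4) - Δ_1) = 18.
Hence σ_0 = -153/8, σ_1 = 39/4, σ_2 = -3/8.

-19.1250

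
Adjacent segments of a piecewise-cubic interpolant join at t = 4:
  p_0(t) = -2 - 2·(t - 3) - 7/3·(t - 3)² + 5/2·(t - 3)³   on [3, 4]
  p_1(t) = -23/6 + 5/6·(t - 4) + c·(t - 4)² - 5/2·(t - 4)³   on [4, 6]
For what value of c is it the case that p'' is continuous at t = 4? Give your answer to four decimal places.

p_0''(t) = -14/3 + 15·(t - 3), so p_0''(4) = 31/3. On the right, p_1''(4) = 2c, so c = 31/6.

5.1667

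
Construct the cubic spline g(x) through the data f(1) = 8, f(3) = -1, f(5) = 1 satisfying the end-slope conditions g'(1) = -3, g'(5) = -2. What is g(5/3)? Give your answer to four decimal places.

Put σ_i = g'' at the i-th knot. Here h = (2, 2) and Δ = (-9/2, 1), so the interior equations h_(i-1)·σ_(i-1) + 2(h_(i-1)+h_i)·σ_i + h_i·σ_(i+1) = 6(Δ_i − Δ_(i-1)) read
  2·σ_0 + 8·σ_1 + 2·σ_2 = 6(Δ_1 - Δ_0) = 33
Clamped end conditions give two more equations: 2h_0·σ_0 + h_0·σ_1 = 6(Δ_0 - g'(1)) = -9 and h_1·σ_1 + 2h_1·σ_2 = 6(g'(5) - Δ_1) = -18.
Forward elimination and back-substitution give σ_0 = -49/8, σ_1 = 31/4, σ_2 = -67/8.
On [1, 3], g(x) = 8 - 3·(x - 1) - 49/16·(x - 1)² + 37/32·(x - 1)³.
With (x - 1) = 2/3: g(5/3) = 269/54.

4.9815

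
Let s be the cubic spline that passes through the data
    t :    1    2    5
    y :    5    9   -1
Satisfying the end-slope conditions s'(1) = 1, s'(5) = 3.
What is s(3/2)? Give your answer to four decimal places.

With M_i denoting the second derivative at x_i, h_i = 1, 3, and Δ_i = (y_(i+1) − y_i)/h_i = 4, -10/3:
  1·M_0 + 8·M_1 + 3·M_2 = 6(Δ_1 - Δ_0) = -44
Clamped end conditions give two more equations: 2h_0·M_0 + h_0·M_1 = 6(Δ_0 - s'(1)) = 18 and h_1·M_1 + 2h_1·M_2 = 6(s'(5) - Δ_1) = 38.
Hence M_0 = 15, M_1 = -12, M_2 = 37/3.
On [1, 2], s(t) = 5 + 1·(t - 1) + 15/2·(t - 1)² - 9/2·(t - 1)³.
With (t - 1) = 1/2: s(3/2) = 109/16.

6.8125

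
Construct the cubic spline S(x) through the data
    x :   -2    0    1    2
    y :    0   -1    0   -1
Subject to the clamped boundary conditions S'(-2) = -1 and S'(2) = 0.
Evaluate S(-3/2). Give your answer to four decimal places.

Put σ_i = S'' at the i-th knot. Here h = (2, 1, 1) and Δ = (-1/2, 1, -1), so the interior equations h_(i-1)·σ_(i-1) + 2(h_(i-1)+h_i)·σ_i + h_i·σ_(i+1) = 6(Δ_i − Δ_(i-1)) read
  2·σ_0 + 6·σ_1 + 1·σ_2 = 6(Δ_1 - Δ_0) = 9
  1·σ_1 + 4·σ_2 + 1·σ_3 = 6(Δ_2 - Δ_1) = -12
Clamped end conditions give two more equations: 2h_0·σ_0 + h_0·σ_1 = 6(Δ_0 - S'(-2)) = 3 and h_2·σ_2 + 2h_2·σ_3 = 6(S'(2) - Δ_2) = 6.
Solving: σ_0 = -1/2, σ_1 = 5/2, σ_2 = -5, σ_3 = 11/2.
On [-2, 0], S(x) = 0 - 1·(x + 2) - 1/4·(x + 2)² + 1/4·(x + 2)³.
With (x + 2) = 1/2: S(-3/2) = -17/32.

-0.5313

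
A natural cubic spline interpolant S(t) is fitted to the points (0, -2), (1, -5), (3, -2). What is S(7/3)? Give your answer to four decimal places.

Let m_i = S''(x_i). Step sizes h_i = 1, 2; slopes of the chords Δ_i = (y_(i+1) - y_i)/h_i = -3, 3/2.
  1·m_0 + 6·m_1 + 2·m_2 = 6(Δ_1 - Δ_0) = 27
Natural end conditions: m_0 = m_2 = 0.
Hence m_0 = 0, m_1 = 9/2, m_2 = 0.
On [1, 3], S(t) = -5 - 3/2·(t - 1) + 9/4·(t - 1)² - 3/8·(t - 1)³.
With (t - 1) = 4/3: S(7/3) = -35/9.

-3.8889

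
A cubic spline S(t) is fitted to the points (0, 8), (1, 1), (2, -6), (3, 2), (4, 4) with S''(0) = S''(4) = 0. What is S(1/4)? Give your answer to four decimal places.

6.5262

Let M_i = S''(x_i). Step sizes h_i = 1, 1, 1, 1; slopes of the chords Δ_i = (y_(i+1) - y_i)/h_i = -7, -7, 8, 2.
  1·M_0 + 4·M_1 + 1·M_2 = 6(Δ_1 - Δ_0) = 0
  1·M_1 + 4·M_2 + 1·M_3 = 6(Δ_2 - Δ_1) = 90
  1·M_2 + 4·M_3 + 1·M_4 = 6(Δ_3 - Δ_2) = -36
Natural end conditions: M_0 = M_4 = 0.
Hence M_0 = 0, M_1 = -99/14, M_2 = 198/7, M_3 = -225/14, M_4 = 0.
On [0, 1], S(t) = 8 - 163/28·t + 0·t² - 33/28·t³.
With t = 1/4: S(1/4) = 11695/1792.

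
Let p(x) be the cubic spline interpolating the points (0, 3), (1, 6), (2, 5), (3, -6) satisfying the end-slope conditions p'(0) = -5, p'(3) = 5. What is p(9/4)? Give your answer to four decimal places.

With m_i denoting the second derivative at x_i, h_i = 1, 1, 1, and Δ_i = (y_(i+1) − y_i)/h_i = 3, -1, -11:
  1·m_0 + 4·m_1 + 1·m_2 = 6(Δ_1 - Δ_0) = -24
  1·m_1 + 4·m_2 + 1·m_3 = 6(Δ_2 - Δ_1) = -60
Clamped end conditions give two more equations: 2h_0·m_0 + h_0·m_1 = 6(Δ_0 - p'(0)) = 48 and h_2·m_2 + 2h_2·m_3 = 6(p'(3) - Δ_2) = 96.
Forward elimination and back-substitution give m_0 = 80/3, m_1 = -16/3, m_2 = -88/3, m_3 = 188/3.
On [2, 3], p(x) = 5 - 35/3·(x - 2) - 44/3·(x - 2)² + 46/3·(x - 2)³.
With (x - 2) = 1/4: p(9/4) = 45/32.

1.4063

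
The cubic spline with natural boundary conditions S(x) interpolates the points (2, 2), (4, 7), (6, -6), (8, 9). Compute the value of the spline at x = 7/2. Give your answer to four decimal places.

7.9375

Write σ_i for S''(x_i). With h_i = 2, 2, 2 and divided differences Δ_i = 5/2, -13/2, 15/2, the continuity of S' gives the tridiagonal system
  2·σ_0 + 8·σ_1 + 2·σ_2 = 6(Δ_1 - Δ_0) = -54
  2·σ_1 + 8·σ_2 + 2·σ_3 = 6(Δ_2 - Δ_1) = 84
Natural end conditions: σ_0 = σ_3 = 0.
Solving the tridiagonal system: σ_0 = 0, σ_1 = -10, σ_2 = 13, σ_3 = 0.
On [2, 4], S(x) = 2 + 35/6·(x - 2) + 0·(x - 2)² - 5/6·(x - 2)³.
With (x - 2) = 3/2: S(7/2) = 127/16.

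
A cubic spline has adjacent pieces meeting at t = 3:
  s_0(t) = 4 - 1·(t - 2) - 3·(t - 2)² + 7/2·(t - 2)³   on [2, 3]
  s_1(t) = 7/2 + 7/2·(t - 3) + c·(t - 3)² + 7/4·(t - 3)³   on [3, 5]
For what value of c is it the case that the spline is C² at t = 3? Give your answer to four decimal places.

s_0''(t) = -6 + 21·(t - 2), so s_0''(3) = 15. On the right, s_1''(3) = 2c, so c = 15/2.

7.5000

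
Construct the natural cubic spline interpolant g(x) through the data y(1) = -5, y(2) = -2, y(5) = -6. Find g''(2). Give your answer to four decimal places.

With m_i denoting the second derivative at x_i, h_i = 1, 3, and Δ_i = (y_(i+1) − y_i)/h_i = 3, -4/3:
  1·m_0 + 8·m_1 + 3·m_2 = 6(Δ_1 - Δ_0) = -26
Natural end conditions: m_0 = m_2 = 0.
Solving the tridiagonal system: m_0 = 0, m_1 = -13/4, m_2 = 0.

-3.2500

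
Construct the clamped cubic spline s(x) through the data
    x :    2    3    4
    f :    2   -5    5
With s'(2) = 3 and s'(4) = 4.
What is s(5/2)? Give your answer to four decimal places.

Let M_i = s''(x_i). Step sizes h_i = 1, 1; slopes of the chords Δ_i = (y_(i+1) - y_i)/h_i = -7, 10.
  1·M_0 + 4·M_1 + 1·M_2 = 6(Δ_1 - Δ_0) = 102
Clamped end conditions give two more equations: 2h_0·M_0 + h_0·M_1 = 6(Δ_0 - s'(2)) = -60 and h_1·M_1 + 2h_1·M_2 = 6(s'(4) - Δ_1) = -36.
Solving: M_0 = -55, M_1 = 50, M_2 = -43.
On [2, 3], s(x) = 2 + 3·(x - 2) - 55/2·(x - 2)² + 35/2·(x - 2)³.
With (x - 2) = 1/2: s(5/2) = -19/16.

-1.1875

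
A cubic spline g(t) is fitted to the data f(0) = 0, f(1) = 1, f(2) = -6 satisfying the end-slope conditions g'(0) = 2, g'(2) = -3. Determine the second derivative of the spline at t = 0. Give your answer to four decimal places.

Put M_i = g'' at the i-th knot. Here h = (1, 1) and Δ = (1, -7), so the interior equations h_(i-1)·M_(i-1) + 2(h_(i-1)+h_i)·M_i + h_i·M_(i+1) = 6(Δ_i − Δ_(i-1)) read
  1·M_0 + 4·M_1 + 1·M_2 = 6(Δ_1 - Δ_0) = -48
Clamped end conditions give two more equations: 2h_0·M_0 + h_0·M_1 = 6(Δ_0 - g'(0)) = -6 and h_1·M_1 + 2h_1·M_2 = 6(g'(2) - Δ_1) = 24.
Forward elimination and back-substitution give M_0 = 13/2, M_1 = -19, M_2 = 43/2.

6.5000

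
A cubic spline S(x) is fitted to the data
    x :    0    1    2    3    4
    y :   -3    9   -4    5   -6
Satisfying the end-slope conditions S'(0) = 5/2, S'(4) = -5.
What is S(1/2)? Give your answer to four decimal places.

Let M_i = S''(x_i). Step sizes h_i = 1, 1, 1, 1; slopes of the chords Δ_i = (y_(i+1) - y_i)/h_i = 12, -13, 9, -11.
  1·M_0 + 4·M_1 + 1·M_2 = 6(Δ_1 - Δ_0) = -150
  1·M_1 + 4·M_2 + 1·M_3 = 6(Δ_2 - Δ_1) = 132
  1·M_2 + 4·M_3 + 1·M_4 = 6(Δ_3 - Δ_2) = -120
Clamped end conditions give two more equations: 2h_0·M_0 + h_0·M_1 = 6(Δ_0 - S'(0)) = 57 and h_3·M_3 + 2h_3·M_4 = 6(S'(4) - Δ_3) = 36.
Hence M_0 = 3543/56, M_1 = -1947/28, M_2 = 519/8, M_3 = -1623/28, M_4 = 2631/56.
On [0, 1], S(x) = -3 + 5/2·x + 3543/112·x² - 2479/112·x³.
With x = 1/2: S(1/2) = 3039/896.

3.3917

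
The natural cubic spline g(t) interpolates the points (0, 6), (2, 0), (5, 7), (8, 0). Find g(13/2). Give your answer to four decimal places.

Put m_i = g'' at the i-th knot. Here h = (2, 3, 3) and Δ = (-3, 7/3, -7/3), so the interior equations h_(i-1)·m_(i-1) + 2(h_(i-1)+h_i)·m_i + h_i·m_(i+1) = 6(Δ_i − Δ_(i-1)) read
  2·m_0 + 10·m_1 + 3·m_2 = 6(Δ_1 - Δ_0) = 32
  3·m_1 + 12·m_2 + 3·m_3 = 6(Δ_2 - Δ_1) = -28
Natural end conditions: m_0 = m_3 = 0.
Solving: m_0 = 0, m_1 = 156/37, m_2 = -376/111, m_3 = 0.
On [5, 8], g(t) = 7 + 39/37·(t - 5) - 188/111·(t - 5)² + 188/999·(t - 5)³.
With (t - 5) = 3/2: g(13/2) = 200/37.

5.4054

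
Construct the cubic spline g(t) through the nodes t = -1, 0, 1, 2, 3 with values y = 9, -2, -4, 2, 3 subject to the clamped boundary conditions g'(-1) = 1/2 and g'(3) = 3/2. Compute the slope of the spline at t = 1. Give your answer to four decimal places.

4.8571

With m_i denoting the second derivative at x_i, h_i = 1, 1, 1, 1, and Δ_i = (y_(i+1) − y_i)/h_i = -11, -2, 6, 1:
  1·m_0 + 4·m_1 + 1·m_2 = 6(Δ_1 - Δ_0) = 54
  1·m_1 + 4·m_2 + 1·m_3 = 6(Δ_2 - Δ_1) = 48
  1·m_2 + 4·m_3 + 1·m_4 = 6(Δ_3 - Δ_2) = -30
Clamped end conditions give two more equations: 2h_0·m_0 + h_0·m_1 = 6(Δ_0 - g'(-1)) = -69 and h_3·m_3 + 2h_3·m_4 = 6(g'(3) - Δ_3) = 3.
Hence m_0 = -1283/28, m_1 = 317/14, m_2 = 37/4, m_3 = -163/14, m_4 = 205/28.
On [1, 2], g'(t) = b_2 + 2c_2·(t - 1) + 3d_2·(t - 1)² with b_2 = Δ_2 - h_2(2m_2 + m_3)/6 = 34/7, c_2 = m_2/2 = 37/8, d_2 = (m_3 - m_2)/(6h_2) = -195/56. So g'(1) = 34/7.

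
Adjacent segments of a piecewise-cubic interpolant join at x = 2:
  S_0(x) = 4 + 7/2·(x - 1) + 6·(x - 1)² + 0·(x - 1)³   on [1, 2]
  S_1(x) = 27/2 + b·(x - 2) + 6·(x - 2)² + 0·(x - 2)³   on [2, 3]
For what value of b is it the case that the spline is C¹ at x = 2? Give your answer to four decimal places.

15.5000

S_0'(x) = 7/2 + 12·(x - 1) + 0·(x - 1)², so S_0'(2) = 31/2. On the right, S_1'(2) = b, so b = 31/2.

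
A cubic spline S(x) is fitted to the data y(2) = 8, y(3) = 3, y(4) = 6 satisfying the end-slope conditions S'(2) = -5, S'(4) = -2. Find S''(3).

Put σ_i = S'' at the i-th knot. Here h = (1, 1) and Δ = (-5, 3), so the interior equations h_(i-1)·σ_(i-1) + 2(h_(i-1)+h_i)·σ_i + h_i·σ_(i+1) = 6(Δ_i − Δ_(i-1)) read
  1·σ_0 + 4·σ_1 + 1·σ_2 = 6(Δ_1 - Δ_0) = 48
Clamped end conditions give two more equations: 2h_0·σ_0 + h_0·σ_1 = 6(Δ_0 - S'(2)) = 0 and h_1·σ_1 + 2h_1·σ_2 = 6(S'(4) - Δ_1) = -30.
Solving the tridiagonal system: σ_0 = -21/2, σ_1 = 21, σ_2 = -51/2.

21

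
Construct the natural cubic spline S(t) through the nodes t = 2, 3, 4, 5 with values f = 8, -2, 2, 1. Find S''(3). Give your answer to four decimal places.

24.4000

Write σ_i for S''(x_i). With h_i = 1, 1, 1 and divided differences Δ_i = -10, 4, -1, the continuity of S' gives the tridiagonal system
  1·σ_0 + 4·σ_1 + 1·σ_2 = 6(Δ_1 - Δ_0) = 84
  1·σ_1 + 4·σ_2 + 1·σ_3 = 6(Δ_2 - Δ_1) = -30
Natural end conditions: σ_0 = σ_3 = 0.
Solving the tridiagonal system: σ_0 = 0, σ_1 = 122/5, σ_2 = -68/5, σ_3 = 0.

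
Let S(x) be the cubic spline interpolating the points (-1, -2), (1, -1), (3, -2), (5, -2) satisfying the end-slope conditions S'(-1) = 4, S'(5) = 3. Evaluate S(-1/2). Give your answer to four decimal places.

-0.6469

With m_i denoting the second derivative at x_i, h_i = 2, 2, 2, and Δ_i = (y_(i+1) − y_i)/h_i = 1/2, -1/2, 0:
  2·m_0 + 8·m_1 + 2·m_2 = 6(Δ_1 - Δ_0) = -6
  2·m_1 + 8·m_2 + 2·m_3 = 6(Δ_2 - Δ_1) = 3
Clamped end conditions give two more equations: 2h_0·m_0 + h_0·m_1 = 6(Δ_0 - S'(-1)) = -21 and h_2·m_2 + 2h_2·m_3 = 6(S'(5) - Δ_2) = 18.
Forward elimination and back-substitution give m_0 = -86/15, m_1 = 29/30, m_2 = -17/15, m_3 = 76/15.
On [-1, 1], S(x) = -2 + 4·(x + 1) - 43/15·(x + 1)² + 67/120·(x + 1)³.
With (x + 1) = 1/2: S(-1/2) = -207/320.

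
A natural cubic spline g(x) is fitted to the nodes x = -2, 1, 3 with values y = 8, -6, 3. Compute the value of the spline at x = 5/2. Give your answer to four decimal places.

Let M_i = g''(x_i). Step sizes h_i = 3, 2; slopes of the chords Δ_i = (y_(i+1) - y_i)/h_i = -14/3, 9/2.
  3·M_0 + 10·M_1 + 2·M_2 = 6(Δ_1 - Δ_0) = 55
Natural end conditions: M_0 = M_2 = 0.
Hence M_0 = 0, M_1 = 11/2, M_2 = 0.
On [1, 3], g(x) = -6 + 5/6·(x - 1) + 11/4·(x - 1)² - 11/24·(x - 1)³.
With (x - 1) = 3/2: g(5/2) = -7/64.

-0.1094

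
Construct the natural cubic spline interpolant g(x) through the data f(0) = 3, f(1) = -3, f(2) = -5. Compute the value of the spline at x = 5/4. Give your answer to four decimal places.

-3.8281

Put m_i = g'' at the i-th knot. Here h = (1, 1) and Δ = (-6, -2), so the interior equations h_(i-1)·m_(i-1) + 2(h_(i-1)+h_i)·m_i + h_i·m_(i+1) = 6(Δ_i − Δ_(i-1)) read
  1·m_0 + 4·m_1 + 1·m_2 = 6(Δ_1 - Δ_0) = 24
Natural end conditions: m_0 = m_2 = 0.
Solving the tridiagonal system: m_0 = 0, m_1 = 6, m_2 = 0.
On [1, 2], g(x) = -3 - 4·(x - 1) + 3·(x - 1)² - 1·(x - 1)³.
With (x - 1) = 1/4: g(5/4) = -245/64.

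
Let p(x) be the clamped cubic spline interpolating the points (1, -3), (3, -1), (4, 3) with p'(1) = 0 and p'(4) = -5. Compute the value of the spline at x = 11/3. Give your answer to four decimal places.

Put σ_i = p'' at the i-th knot. Here h = (2, 1) and Δ = (1, 4), so the interior equations h_(i-1)·σ_(i-1) + 2(h_(i-1)+h_i)·σ_i + h_i·σ_(i+1) = 6(Δ_i − Δ_(i-1)) read
  2·σ_0 + 6·σ_1 + 1·σ_2 = 6(Δ_1 - Δ_0) = 18
Clamped end conditions give two more equations: 2h_0·σ_0 + h_0·σ_1 = 6(Δ_0 - p'(1)) = 6 and h_1·σ_1 + 2h_1·σ_2 = 6(p'(4) - Δ_1) = -54.
Solving: σ_0 = -19/6, σ_1 = 28/3, σ_2 = -95/3.
On [3, 4], p(x) = -1 + 37/6·(x - 3) + 14/3·(x - 3)² - 41/6·(x - 3)³.
With (x - 3) = 2/3: p(11/3) = 256/81.

3.1605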